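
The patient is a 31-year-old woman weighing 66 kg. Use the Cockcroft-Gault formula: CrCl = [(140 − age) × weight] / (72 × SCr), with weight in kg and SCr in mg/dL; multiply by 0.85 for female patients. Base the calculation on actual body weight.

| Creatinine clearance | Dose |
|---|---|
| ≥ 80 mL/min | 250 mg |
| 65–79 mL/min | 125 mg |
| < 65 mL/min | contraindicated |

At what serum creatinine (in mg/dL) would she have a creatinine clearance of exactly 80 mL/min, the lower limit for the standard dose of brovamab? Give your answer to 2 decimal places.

Standard dose requires CrCl ≥ 80 mL/min.
Set (140 − 31) × 66 × 0.85 / (72 × SCr) = 80
SCr = (140 − 31) × 66 × 0.85 / (72 × 80) = 1.062 mg/dL

1.06 mg/dL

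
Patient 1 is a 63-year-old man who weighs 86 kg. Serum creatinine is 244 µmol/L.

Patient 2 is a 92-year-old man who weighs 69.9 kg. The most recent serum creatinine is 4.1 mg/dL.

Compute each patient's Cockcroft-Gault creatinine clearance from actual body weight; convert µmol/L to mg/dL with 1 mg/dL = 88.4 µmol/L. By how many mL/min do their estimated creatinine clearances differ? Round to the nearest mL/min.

22 mL/min

Patient 1: SCr = 244 / 88.4 = 2.76 mg/dL
Patient 1: CrCl = (140 − 63) × 86 / (72 × 2.76) = 6622.0 / 198.72 ≈ 33.3 mL/min
Patient 2: CrCl = (140 − 92) × 69.9 / (72 × 4.1) = 3355.2 / 295.20 ≈ 11.4 mL/min
|33.3 − 11.4| = 21.9 mL/min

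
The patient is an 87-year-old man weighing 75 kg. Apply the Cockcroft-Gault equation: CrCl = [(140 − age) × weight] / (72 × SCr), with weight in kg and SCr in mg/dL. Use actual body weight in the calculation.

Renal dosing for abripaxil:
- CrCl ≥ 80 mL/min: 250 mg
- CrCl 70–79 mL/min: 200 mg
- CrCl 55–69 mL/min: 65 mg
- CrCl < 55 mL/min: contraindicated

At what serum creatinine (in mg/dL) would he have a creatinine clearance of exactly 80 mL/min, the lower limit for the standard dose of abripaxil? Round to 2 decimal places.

Standard dose requires CrCl ≥ 80 mL/min.
Set (140 − 87) × 75 / (72 × SCr) = 80
SCr = (140 − 87) × 75 / (72 × 80) = 0.690 mg/dL

0.69 mg/dL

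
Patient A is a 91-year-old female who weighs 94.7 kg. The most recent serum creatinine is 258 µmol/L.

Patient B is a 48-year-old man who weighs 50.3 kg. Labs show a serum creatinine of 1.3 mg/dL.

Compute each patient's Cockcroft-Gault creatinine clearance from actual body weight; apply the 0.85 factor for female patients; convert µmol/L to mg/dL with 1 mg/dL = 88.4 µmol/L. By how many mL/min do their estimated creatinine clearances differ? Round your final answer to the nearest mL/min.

Patient A: SCr = 258 / 88.4 = 2.919 mg/dL
Patient A: CrCl = (140 − 91) × 94.7 / (72 × 2.919) × 0.85 = 4640.3 / 210.17 × 0.85 ≈ 18.8 mL/min
Patient B: CrCl = (140 − 48) × 50.3 / (72 × 1.3) = 4627.6 / 93.60 ≈ 49.4 mL/min
|18.8 − 49.4| = 30.6 mL/min

31 mL/min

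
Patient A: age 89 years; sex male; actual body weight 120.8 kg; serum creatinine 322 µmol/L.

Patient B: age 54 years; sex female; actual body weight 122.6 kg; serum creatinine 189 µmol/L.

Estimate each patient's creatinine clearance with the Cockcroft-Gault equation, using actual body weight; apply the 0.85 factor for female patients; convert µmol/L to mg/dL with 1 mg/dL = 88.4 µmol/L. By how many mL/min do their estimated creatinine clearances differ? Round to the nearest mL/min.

Patient A: SCr = 322 / 88.4 = 3.643 mg/dL
Patient A: CrCl = (140 − 89) × 120.8 / (72 × 3.643) = 6160.8 / 262.30 ≈ 23.5 mL/min
Patient B: SCr = 189 / 88.4 = 2.138 mg/dL
Patient B: CrCl = (140 − 54) × 122.6 / (72 × 2.138) × 0.85 = 10543.6 / 153.94 × 0.85 ≈ 58.2 mL/min
|23.5 − 58.2| = 34.7 mL/min

35 mL/min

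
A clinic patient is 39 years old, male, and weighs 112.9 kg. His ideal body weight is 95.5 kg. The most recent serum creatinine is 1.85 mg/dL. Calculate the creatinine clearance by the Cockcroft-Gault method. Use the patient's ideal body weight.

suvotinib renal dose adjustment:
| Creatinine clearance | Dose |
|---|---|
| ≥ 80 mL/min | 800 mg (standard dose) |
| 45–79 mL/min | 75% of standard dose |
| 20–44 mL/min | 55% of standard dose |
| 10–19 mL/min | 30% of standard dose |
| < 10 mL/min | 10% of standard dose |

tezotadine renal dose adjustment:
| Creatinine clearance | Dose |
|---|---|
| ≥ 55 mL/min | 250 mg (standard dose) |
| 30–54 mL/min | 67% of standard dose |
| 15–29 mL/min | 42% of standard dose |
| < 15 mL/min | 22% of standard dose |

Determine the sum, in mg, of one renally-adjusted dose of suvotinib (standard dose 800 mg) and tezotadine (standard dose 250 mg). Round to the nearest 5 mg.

850 mg

CrCl = (140 − 39) × 95.5 / (72 × 1.85) = 9645.5 / 133.20 ≈ 72.4 mL/min
CrCl ≈ 72 mL/min.
suvotinib: 45–79 mL/min → 75% of 800 mg = 600 mg.
tezotadine: ≥ 55 mL/min → 100% of 250 mg = 250 mg.
Total = 600 + 250 = 850 mg.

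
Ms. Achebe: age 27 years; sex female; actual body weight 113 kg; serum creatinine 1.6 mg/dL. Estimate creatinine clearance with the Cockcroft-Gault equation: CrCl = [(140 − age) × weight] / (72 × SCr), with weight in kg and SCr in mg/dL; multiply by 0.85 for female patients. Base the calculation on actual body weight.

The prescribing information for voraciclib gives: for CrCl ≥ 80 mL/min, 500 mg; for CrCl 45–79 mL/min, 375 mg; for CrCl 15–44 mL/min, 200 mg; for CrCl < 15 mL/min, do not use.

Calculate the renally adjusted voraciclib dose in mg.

500 mg

CrCl = (140 − 27) × 113 / (72 × 1.6) × 0.85 = 12769.0 / 115.20 × 0.85 ≈ 94.2 mL/min
CrCl ≈ 94 mL/min → bracket ≥ 80 mL/min.
Dose for this bracket: 500 mg.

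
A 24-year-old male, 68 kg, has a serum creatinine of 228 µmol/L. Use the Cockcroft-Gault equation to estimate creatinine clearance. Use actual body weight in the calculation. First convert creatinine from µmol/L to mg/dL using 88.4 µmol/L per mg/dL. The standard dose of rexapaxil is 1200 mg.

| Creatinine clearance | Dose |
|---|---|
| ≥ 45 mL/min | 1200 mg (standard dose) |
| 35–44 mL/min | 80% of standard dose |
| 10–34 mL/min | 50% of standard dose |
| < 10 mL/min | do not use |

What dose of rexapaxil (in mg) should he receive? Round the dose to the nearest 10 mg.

960 mg

SCr = 228 / 88.4 = 2.579 mg/dL
CrCl = (140 − 24) × 68 / (72 × 2.579) = 7888.0 / 185.69 ≈ 42.5 mL/min
CrCl ≈ 42 mL/min → bracket 35–44 mL/min.
80% of 1200 mg = 960 mg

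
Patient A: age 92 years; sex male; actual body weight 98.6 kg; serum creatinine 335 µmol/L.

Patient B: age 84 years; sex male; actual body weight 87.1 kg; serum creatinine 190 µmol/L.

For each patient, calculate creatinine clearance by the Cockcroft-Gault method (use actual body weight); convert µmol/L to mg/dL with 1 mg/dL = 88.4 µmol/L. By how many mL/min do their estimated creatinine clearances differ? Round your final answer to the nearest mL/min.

14 mL/min

Patient A: SCr = 335 / 88.4 = 3.79 mg/dL
Patient A: CrCl = (140 − 92) × 98.6 / (72 × 3.79) = 4732.8 / 272.88 ≈ 17.3 mL/min
Patient B: SCr = 190 / 88.4 = 2.149 mg/dL
Patient B: CrCl = (140 − 84) × 87.1 / (72 × 2.149) = 4877.6 / 154.73 ≈ 31.5 mL/min
|17.3 − 31.5| = 14.2 mL/min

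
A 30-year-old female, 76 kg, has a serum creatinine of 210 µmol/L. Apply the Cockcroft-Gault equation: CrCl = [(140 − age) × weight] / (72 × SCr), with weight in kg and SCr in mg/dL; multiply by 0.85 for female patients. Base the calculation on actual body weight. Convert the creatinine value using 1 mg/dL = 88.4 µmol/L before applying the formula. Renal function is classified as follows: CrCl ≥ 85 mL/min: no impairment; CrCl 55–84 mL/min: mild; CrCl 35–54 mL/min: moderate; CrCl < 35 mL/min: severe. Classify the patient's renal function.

SCr = 210 / 88.4 = 2.376 mg/dL
CrCl = (140 − 30) × 76 / (72 × 2.376) × 0.85 = 8360.0 / 171.07 × 0.85 ≈ 41.5 mL/min
42 mL/min falls in the 'moderate' range.

moderate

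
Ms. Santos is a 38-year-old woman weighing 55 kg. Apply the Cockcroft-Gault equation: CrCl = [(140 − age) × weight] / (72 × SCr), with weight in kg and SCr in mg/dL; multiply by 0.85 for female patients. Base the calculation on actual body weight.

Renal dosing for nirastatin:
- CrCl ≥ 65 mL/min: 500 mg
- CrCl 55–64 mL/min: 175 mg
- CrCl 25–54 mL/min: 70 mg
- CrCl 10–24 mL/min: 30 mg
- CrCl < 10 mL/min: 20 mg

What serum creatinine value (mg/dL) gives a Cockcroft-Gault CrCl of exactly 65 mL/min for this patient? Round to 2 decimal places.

Standard dose requires CrCl ≥ 65 mL/min.
Set (140 − 38) × 55 × 0.85 / (72 × SCr) = 65
SCr = (140 − 38) × 55 × 0.85 / (72 × 65) = 1.019 mg/dL

1.02 mg/dL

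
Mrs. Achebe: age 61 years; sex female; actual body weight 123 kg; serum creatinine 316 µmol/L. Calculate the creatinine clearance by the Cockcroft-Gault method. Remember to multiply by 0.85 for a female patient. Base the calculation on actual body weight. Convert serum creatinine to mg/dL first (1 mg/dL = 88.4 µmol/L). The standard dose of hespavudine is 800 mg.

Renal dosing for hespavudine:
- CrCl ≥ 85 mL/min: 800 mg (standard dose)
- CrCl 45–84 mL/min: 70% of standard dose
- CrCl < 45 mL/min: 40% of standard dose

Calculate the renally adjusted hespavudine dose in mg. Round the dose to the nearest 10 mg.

320 mg

SCr = 316 / 88.4 = 3.575 mg/dL
CrCl = (140 − 61) × 123 / (72 × 3.575) × 0.85 = 9717.0 / 257.40 × 0.85 ≈ 32.1 mL/min
CrCl ≈ 32 mL/min → bracket < 45 mL/min.
40% of 800 mg = 320 mg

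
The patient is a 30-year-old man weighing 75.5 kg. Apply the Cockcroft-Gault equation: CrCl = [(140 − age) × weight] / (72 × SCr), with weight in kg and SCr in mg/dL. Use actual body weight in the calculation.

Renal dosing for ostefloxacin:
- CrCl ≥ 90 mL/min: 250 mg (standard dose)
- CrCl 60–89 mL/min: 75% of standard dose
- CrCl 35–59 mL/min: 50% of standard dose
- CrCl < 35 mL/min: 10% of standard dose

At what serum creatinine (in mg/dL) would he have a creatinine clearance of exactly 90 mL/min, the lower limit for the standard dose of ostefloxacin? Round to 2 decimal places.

1.28 mg/dL

Standard dose requires CrCl ≥ 90 mL/min.
Set (140 − 30) × 75.5 / (72 × SCr) = 90
SCr = (140 − 30) × 75.5 / (72 × 90) = 1.282 mg/dL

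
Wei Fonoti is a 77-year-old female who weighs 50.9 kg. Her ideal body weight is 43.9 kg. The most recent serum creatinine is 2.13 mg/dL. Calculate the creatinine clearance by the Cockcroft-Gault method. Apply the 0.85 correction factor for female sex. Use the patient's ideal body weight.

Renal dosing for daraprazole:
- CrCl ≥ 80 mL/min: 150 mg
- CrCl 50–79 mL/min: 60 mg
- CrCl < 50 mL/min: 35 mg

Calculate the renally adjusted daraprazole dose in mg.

CrCl = (140 − 77) × 43.9 / (72 × 2.13) × 0.85 = 2765.7 / 153.36 × 0.85 ≈ 15.3 mL/min
CrCl ≈ 15 mL/min → bracket < 50 mL/min.
Dose for this bracket: 35 mg.

35 mg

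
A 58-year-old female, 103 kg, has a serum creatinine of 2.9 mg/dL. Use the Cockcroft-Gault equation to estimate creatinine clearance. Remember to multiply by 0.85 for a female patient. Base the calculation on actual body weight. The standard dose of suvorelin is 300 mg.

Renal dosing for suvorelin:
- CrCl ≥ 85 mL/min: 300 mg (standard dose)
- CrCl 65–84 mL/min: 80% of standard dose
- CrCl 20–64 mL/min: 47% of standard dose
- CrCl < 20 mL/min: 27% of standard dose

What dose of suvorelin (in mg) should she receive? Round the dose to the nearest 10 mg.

CrCl = (140 − 58) × 103 / (72 × 2.9) × 0.85 = 8446.0 / 208.80 × 0.85 ≈ 34.4 mL/min
CrCl ≈ 34 mL/min → bracket 20–64 mL/min.
47% of 300 mg = 141 mg → 140 mg

140 mg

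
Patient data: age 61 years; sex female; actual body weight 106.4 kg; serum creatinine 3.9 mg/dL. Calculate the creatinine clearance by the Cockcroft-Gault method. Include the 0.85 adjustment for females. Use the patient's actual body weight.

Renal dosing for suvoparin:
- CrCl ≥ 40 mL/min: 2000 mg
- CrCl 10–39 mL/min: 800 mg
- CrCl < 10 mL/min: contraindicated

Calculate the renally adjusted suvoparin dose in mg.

800 mg

CrCl = (140 − 61) × 106.4 / (72 × 3.9) × 0.85 = 8405.6 / 280.80 × 0.85 ≈ 25.4 mL/min
CrCl ≈ 25 mL/min → bracket 10–39 mL/min.
Dose for this bracket: 800 mg.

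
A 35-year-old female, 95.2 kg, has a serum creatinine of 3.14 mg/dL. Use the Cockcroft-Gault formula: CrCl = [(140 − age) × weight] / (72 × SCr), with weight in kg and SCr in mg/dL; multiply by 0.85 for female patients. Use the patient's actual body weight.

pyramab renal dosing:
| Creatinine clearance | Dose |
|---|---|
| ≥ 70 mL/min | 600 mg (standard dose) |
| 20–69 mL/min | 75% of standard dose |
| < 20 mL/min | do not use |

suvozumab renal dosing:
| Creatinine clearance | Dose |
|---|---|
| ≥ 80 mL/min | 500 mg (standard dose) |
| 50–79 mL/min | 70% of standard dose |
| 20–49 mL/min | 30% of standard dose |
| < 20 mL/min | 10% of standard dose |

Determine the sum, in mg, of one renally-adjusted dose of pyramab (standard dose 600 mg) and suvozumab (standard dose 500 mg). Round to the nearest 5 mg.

600 mg

CrCl = (140 − 35) × 95.2 / (72 × 3.14) × 0.85 = 9996.0 / 226.08 × 0.85 ≈ 37.6 mL/min
CrCl ≈ 38 mL/min.
pyramab: 20–69 mL/min → 75% of 600 mg = 450 mg.
suvozumab: 20–49 mL/min → 30% of 500 mg = 150 mg.
Total = 450 + 150 = 600 mg.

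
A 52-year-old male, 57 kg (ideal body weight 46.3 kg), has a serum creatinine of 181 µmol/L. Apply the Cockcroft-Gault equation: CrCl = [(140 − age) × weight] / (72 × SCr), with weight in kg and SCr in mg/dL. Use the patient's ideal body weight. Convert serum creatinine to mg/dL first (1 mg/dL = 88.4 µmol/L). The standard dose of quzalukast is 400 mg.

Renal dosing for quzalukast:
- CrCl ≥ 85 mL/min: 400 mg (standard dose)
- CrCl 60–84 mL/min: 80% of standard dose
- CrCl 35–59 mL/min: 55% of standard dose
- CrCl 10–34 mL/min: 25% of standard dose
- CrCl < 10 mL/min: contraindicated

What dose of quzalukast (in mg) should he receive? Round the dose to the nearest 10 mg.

SCr = 181 / 88.4 = 2.048 mg/dL
CrCl = (140 − 52) × 46.3 / (72 × 2.048) = 4074.4 / 147.46 ≈ 27.6 mL/min
CrCl ≈ 28 mL/min → bracket 10–34 mL/min.
25% of 400 mg = 100 mg

100 mg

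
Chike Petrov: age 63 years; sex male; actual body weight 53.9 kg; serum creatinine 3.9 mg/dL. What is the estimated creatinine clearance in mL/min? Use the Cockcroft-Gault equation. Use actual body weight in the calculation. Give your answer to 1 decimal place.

14.8 mL/min

CrCl = (140 − 63) × 53.9 / (72 × 3.9) = 4150.3 / 280.80 ≈ 14.8 mL/min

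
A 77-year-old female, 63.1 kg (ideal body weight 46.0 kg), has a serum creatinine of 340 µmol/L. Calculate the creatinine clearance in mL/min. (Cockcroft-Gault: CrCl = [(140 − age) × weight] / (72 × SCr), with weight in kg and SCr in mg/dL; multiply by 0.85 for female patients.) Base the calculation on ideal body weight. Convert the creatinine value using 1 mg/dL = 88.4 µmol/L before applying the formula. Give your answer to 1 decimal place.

SCr = 340 / 88.4 = 3.846 mg/dL
CrCl = (140 − 77) × 46 / (72 × 3.846) × 0.85 = 2898.0 / 276.91 × 0.85 ≈ 8.9 mL/min

8.9 mL/min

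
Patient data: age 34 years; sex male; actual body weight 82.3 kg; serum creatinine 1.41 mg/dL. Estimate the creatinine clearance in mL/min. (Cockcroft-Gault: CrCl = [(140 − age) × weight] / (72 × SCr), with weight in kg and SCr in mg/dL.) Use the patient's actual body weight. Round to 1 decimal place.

CrCl = (140 − 34) × 82.3 / (72 × 1.41) = 8723.8 / 101.52 ≈ 85.9 mL/min

85.9 mL/min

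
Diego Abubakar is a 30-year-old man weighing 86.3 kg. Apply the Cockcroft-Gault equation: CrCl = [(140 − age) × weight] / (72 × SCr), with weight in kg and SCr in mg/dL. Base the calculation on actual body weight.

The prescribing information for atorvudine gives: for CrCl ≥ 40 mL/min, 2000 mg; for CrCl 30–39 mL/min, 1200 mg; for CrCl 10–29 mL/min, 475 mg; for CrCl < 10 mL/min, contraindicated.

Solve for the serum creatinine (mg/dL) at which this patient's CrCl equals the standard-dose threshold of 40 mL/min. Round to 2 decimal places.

3.30 mg/dL

Standard dose requires CrCl ≥ 40 mL/min.
Set (140 − 30) × 86.3 / (72 × SCr) = 40
SCr = (140 − 30) × 86.3 / (72 × 40) = 3.296 mg/dL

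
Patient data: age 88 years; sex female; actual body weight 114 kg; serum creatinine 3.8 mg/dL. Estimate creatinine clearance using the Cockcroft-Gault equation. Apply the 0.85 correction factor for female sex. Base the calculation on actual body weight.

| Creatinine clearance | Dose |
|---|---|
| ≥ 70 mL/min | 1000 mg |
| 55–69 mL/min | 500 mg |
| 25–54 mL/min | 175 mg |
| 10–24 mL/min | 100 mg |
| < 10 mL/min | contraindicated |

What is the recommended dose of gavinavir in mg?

100 mg

CrCl = (140 − 88) × 114 / (72 × 3.8) × 0.85 = 5928.0 / 273.60 × 0.85 ≈ 18.4 mL/min
CrCl ≈ 18 mL/min → bracket 10–24 mL/min.
Dose for this bracket: 100 mg.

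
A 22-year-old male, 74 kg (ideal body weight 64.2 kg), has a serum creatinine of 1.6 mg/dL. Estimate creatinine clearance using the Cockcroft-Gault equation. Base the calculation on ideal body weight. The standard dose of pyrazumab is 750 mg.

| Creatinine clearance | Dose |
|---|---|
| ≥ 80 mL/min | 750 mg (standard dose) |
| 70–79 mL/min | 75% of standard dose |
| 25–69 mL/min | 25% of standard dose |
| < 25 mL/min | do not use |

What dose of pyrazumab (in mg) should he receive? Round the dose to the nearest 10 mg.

190 mg

CrCl = (140 − 22) × 64.2 / (72 × 1.6) = 7575.6 / 115.20 ≈ 65.8 mL/min
CrCl ≈ 66 mL/min → bracket 25–69 mL/min.
25% of 750 mg = 187.5 mg → 190 mg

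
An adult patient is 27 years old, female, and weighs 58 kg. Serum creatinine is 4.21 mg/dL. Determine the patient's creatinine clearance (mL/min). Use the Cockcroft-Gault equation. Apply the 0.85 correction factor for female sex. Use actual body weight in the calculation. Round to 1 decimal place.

CrCl = (140 − 27) × 58 / (72 × 4.21) × 0.85 = 6554.0 / 303.12 × 0.85 ≈ 18.4 mL/min

18.4 mL/min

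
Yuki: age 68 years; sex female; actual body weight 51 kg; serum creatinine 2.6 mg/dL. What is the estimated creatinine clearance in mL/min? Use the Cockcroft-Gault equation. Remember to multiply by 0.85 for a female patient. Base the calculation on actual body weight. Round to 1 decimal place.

16.7 mL/min

CrCl = (140 − 68) × 51 / (72 × 2.6) × 0.85 = 3672.0 / 187.20 × 0.85 ≈ 16.7 mL/min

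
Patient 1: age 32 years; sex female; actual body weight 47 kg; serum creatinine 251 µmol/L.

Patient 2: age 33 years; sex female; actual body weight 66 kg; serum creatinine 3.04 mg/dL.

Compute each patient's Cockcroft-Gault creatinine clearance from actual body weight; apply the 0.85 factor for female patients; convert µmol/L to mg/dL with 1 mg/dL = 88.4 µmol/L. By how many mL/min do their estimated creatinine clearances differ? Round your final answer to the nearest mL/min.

Patient 1: SCr = 251 / 88.4 = 2.839 mg/dL
Patient 1: CrCl = (140 − 32) × 47 / (72 × 2.839) × 0.85 = 5076.0 / 204.41 × 0.85 ≈ 21.1 mL/min
Patient 2: CrCl = (140 − 33) × 66 / (72 × 3.04) × 0.85 = 7062.0 / 218.88 × 0.85 ≈ 27.4 mL/min
|21.1 − 27.4| = 6.3 mL/min

6 mL/min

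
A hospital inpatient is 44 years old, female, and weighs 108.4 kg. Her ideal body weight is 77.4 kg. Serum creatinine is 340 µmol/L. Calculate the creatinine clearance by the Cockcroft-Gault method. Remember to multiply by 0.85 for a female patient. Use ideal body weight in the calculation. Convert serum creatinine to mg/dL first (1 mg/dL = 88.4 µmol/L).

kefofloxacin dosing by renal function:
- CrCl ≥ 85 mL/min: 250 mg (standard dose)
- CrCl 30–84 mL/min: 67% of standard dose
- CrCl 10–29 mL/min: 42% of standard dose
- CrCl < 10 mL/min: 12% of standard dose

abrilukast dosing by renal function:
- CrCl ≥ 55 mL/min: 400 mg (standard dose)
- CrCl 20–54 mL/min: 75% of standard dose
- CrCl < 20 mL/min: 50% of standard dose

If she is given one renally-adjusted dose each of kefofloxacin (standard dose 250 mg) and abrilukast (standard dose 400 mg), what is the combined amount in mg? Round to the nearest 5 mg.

405 mg

SCr = 340 / 88.4 = 3.846 mg/dL
CrCl = (140 − 44) × 77.4 / (72 × 3.846) × 0.85 = 7430.4 / 276.91 × 0.85 ≈ 22.8 mL/min
CrCl ≈ 23 mL/min.
kefofloxacin: 10–29 mL/min → 42% of 250 mg = 105 mg.
abrilukast: 20–54 mL/min → 75% of 400 mg = 300 mg.
Total = 105 + 300 = 405 mg.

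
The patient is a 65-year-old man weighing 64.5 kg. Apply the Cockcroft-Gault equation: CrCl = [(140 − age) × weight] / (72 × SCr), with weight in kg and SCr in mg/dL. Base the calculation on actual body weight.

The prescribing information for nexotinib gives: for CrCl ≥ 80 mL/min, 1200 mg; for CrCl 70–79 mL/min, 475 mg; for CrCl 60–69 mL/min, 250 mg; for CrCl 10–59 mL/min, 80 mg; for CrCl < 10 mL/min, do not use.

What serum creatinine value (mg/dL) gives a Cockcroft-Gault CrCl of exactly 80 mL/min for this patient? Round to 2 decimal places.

0.84 mg/dL

Standard dose requires CrCl ≥ 80 mL/min.
Set (140 − 65) × 64.5 / (72 × SCr) = 80
SCr = (140 − 65) × 64.5 / (72 × 80) = 0.840 mg/dL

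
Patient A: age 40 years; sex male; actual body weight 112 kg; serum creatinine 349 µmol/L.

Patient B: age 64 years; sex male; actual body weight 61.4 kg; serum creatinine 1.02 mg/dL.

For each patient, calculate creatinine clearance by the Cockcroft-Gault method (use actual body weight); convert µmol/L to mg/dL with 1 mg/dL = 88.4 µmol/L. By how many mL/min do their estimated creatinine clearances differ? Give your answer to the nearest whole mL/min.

24 mL/min

Patient A: SCr = 349 / 88.4 = 3.948 mg/dL
Patient A: CrCl = (140 − 40) × 112 / (72 × 3.948) = 11200.0 / 284.26 ≈ 39.4 mL/min
Patient B: CrCl = (140 − 64) × 61.4 / (72 × 1.02) = 4666.4 / 73.44 ≈ 63.5 mL/min
|39.4 − 63.5| = 24.1 mL/min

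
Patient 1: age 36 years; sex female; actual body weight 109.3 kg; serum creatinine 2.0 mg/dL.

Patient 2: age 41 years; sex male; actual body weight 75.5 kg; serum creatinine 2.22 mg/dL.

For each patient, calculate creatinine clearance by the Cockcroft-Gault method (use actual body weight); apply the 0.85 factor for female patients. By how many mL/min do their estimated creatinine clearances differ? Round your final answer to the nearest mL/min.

20 mL/min

Patient 1: CrCl = (140 − 36) × 109.3 / (72 × 2) × 0.85 = 11367.2 / 144.00 × 0.85 ≈ 67.1 mL/min
Patient 2: CrCl = (140 − 41) × 75.5 / (72 × 2.22) = 7474.5 / 159.84 ≈ 46.8 mL/min
|67.1 − 46.8| = 20.3 mL/min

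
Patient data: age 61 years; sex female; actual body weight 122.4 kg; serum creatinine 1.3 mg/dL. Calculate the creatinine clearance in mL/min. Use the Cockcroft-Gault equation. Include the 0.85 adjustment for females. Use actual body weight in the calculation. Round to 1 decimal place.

87.8 mL/min

CrCl = (140 − 61) × 122.4 / (72 × 1.3) × 0.85 = 9669.6 / 93.60 × 0.85 ≈ 87.8 mL/min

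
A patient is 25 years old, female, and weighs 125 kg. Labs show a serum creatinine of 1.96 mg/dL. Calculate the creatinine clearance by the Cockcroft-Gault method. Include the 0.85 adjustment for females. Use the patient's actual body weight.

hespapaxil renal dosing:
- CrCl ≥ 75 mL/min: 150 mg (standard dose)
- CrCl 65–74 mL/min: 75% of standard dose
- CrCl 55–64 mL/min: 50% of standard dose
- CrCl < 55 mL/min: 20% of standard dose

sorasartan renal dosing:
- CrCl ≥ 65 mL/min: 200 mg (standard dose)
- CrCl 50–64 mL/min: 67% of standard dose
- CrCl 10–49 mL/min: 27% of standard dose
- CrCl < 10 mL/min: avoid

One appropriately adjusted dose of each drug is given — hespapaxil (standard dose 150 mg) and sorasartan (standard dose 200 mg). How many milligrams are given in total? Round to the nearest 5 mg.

350 mg

CrCl = (140 − 25) × 125 / (72 × 1.96) × 0.85 = 14375.0 / 141.12 × 0.85 ≈ 86.6 mL/min
CrCl ≈ 87 mL/min.
hespapaxil: ≥ 75 mL/min → 100% of 150 mg = 150 mg.
sorasartan: ≥ 65 mL/min → 100% of 200 mg = 200 mg.
Total = 150 + 200 = 350 mg.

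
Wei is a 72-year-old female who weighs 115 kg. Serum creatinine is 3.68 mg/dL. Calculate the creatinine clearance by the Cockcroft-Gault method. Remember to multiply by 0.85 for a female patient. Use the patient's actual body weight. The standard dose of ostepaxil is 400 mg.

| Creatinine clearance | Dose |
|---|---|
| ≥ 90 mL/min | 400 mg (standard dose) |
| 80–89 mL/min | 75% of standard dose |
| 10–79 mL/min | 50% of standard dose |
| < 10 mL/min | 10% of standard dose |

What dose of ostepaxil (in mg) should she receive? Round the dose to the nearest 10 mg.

CrCl = (140 − 72) × 115 / (72 × 3.68) × 0.85 = 7820.0 / 264.96 × 0.85 ≈ 25.1 mL/min
CrCl ≈ 25 mL/min → bracket 10–79 mL/min.
50% of 400 mg = 200 mg

200 mg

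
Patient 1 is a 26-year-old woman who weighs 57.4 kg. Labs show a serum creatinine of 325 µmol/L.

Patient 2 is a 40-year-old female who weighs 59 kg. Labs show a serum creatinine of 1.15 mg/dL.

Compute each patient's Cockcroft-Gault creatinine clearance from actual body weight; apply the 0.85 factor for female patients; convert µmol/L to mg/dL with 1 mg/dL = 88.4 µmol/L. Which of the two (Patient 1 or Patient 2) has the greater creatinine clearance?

Patient 2

Patient 1: SCr = 325 / 88.4 = 3.676 mg/dL
Patient 1: CrCl = (140 − 26) × 57.4 / (72 × 3.676) × 0.85 = 6543.6 / 264.67 × 0.85 ≈ 21.0 mL/min
Patient 2: CrCl = (140 − 40) × 59 / (72 × 1.15) × 0.85 = 5900.0 / 82.80 × 0.85 ≈ 60.6 mL/min
21.0 vs 60.6 mL/min → Patient 2 is higher.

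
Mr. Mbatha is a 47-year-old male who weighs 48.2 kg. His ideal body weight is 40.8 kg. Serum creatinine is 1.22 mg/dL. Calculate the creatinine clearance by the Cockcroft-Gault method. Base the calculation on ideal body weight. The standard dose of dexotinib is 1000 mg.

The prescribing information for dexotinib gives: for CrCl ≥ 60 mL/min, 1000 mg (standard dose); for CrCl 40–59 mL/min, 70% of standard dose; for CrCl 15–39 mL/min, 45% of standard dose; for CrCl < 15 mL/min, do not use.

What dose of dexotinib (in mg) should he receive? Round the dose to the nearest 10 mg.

CrCl = (140 − 47) × 40.8 / (72 × 1.22) = 3794.4 / 87.84 ≈ 43.2 mL/min
CrCl ≈ 43 mL/min → bracket 40–59 mL/min.
70% of 1000 mg = 700 mg

700 mg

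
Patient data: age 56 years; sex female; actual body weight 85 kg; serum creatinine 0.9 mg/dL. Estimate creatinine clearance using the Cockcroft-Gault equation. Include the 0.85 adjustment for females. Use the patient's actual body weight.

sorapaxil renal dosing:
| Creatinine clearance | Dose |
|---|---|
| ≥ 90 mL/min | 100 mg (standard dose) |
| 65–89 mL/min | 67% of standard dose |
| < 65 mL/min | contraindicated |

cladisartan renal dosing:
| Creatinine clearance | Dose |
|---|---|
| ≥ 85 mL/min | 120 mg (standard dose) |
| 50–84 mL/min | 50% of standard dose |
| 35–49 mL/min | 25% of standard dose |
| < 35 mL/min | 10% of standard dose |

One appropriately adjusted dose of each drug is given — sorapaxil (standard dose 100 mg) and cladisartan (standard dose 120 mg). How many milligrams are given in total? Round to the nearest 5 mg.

CrCl = (140 − 56) × 85 / (72 × 0.9) × 0.85 = 7140.0 / 64.80 × 0.85 ≈ 93.7 mL/min
CrCl ≈ 94 mL/min.
sorapaxil: ≥ 90 mL/min → 100% of 100 mg = 100 mg.
cladisartan: ≥ 85 mL/min → 100% of 120 mg = 120 mg.
Total = 100 + 120 = 220 mg.

220 mg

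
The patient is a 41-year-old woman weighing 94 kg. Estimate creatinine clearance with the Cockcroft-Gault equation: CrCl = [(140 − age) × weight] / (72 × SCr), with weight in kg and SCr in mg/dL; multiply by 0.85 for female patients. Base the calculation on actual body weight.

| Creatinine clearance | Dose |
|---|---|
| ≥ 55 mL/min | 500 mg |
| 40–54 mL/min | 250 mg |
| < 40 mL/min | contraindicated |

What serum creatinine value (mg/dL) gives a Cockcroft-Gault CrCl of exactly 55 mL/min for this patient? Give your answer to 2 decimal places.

Standard dose requires CrCl ≥ 55 mL/min.
Set (140 − 41) × 94 × 0.85 / (72 × SCr) = 55
SCr = (140 − 41) × 94 × 0.85 / (72 × 55) = 1.997 mg/dL

2.00 mg/dL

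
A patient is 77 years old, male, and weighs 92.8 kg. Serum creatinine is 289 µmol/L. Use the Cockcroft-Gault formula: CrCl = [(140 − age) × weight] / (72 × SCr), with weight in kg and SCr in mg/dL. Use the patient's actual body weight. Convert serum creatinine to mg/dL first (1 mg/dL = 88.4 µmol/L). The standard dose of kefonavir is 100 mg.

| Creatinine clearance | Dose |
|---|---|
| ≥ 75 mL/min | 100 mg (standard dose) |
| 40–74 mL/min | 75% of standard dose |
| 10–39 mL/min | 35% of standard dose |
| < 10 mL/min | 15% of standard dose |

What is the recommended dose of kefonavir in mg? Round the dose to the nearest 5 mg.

35 mg

SCr = 289 / 88.4 = 3.269 mg/dL
CrCl = (140 − 77) × 92.8 / (72 × 3.269) = 5846.4 / 235.37 ≈ 24.8 mL/min
CrCl ≈ 25 mL/min → bracket 10–39 mL/min.
35% of 100 mg = 35 mg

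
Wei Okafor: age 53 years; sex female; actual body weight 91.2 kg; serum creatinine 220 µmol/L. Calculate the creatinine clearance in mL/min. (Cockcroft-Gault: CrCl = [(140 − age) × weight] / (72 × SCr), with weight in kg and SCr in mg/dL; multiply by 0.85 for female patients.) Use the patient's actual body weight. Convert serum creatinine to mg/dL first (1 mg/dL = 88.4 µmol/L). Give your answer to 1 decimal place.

SCr = 220 / 88.4 = 2.489 mg/dL
CrCl = (140 − 53) × 91.2 / (72 × 2.489) × 0.85 = 7934.4 / 179.21 × 0.85 ≈ 37.6 mL/min

37.6 mL/min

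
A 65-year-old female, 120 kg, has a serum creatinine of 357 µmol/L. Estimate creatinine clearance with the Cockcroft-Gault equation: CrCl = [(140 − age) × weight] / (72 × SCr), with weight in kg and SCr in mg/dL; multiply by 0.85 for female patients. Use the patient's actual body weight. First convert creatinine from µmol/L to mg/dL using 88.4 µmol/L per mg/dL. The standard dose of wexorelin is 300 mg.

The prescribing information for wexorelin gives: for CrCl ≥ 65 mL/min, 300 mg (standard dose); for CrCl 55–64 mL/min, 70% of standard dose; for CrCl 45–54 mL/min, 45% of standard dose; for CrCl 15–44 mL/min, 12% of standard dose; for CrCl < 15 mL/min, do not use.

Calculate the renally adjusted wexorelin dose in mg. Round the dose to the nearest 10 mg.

40 mg

SCr = 357 / 88.4 = 4.038 mg/dL
CrCl = (140 − 65) × 120 / (72 × 4.038) × 0.85 = 9000.0 / 290.74 × 0.85 ≈ 26.3 mL/min
CrCl ≈ 26 mL/min → bracket 15–44 mL/min.
12% of 300 mg = 36 mg → 40 mg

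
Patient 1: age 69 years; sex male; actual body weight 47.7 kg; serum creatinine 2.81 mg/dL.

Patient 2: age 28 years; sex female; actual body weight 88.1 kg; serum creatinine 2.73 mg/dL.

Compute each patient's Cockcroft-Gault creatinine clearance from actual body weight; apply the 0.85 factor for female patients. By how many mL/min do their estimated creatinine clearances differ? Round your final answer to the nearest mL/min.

26 mL/min

Patient 1: CrCl = (140 − 69) × 47.7 / (72 × 2.81) = 3386.7 / 202.32 ≈ 16.7 mL/min
Patient 2: CrCl = (140 − 28) × 88.1 / (72 × 2.73) × 0.85 = 9867.2 / 196.56 × 0.85 ≈ 42.7 mL/min
|16.7 − 42.7| = 26.0 mL/min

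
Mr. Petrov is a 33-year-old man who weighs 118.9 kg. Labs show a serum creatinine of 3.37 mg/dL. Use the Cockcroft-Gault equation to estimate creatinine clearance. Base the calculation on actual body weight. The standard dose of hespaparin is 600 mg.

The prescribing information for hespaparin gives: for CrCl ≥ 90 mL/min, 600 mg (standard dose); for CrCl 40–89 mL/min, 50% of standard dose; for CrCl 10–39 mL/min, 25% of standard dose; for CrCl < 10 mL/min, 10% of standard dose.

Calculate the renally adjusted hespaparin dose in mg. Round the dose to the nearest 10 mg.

300 mg

CrCl = (140 − 33) × 118.9 / (72 × 3.37) = 12722.3 / 242.64 ≈ 52.4 mL/min
CrCl ≈ 52 mL/min → bracket 40–89 mL/min.
50% of 600 mg = 300 mg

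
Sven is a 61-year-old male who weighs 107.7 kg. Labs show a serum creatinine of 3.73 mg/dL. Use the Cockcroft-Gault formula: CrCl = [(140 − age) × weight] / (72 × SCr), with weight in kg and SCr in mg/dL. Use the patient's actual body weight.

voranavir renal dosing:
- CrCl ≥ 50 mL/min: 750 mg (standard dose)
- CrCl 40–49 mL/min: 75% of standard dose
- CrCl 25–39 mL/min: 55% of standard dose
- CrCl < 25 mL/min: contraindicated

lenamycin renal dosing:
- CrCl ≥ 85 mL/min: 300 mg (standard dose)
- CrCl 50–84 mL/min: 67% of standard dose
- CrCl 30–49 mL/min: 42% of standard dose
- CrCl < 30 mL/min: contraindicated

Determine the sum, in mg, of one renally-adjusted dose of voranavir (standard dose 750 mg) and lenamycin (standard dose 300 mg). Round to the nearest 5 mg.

540 mg

CrCl = (140 − 61) × 107.7 / (72 × 3.73) = 8508.3 / 268.56 ≈ 31.7 mL/min
CrCl ≈ 32 mL/min.
voranavir: 25–39 mL/min → 55% of 750 mg = 412.5 mg.
lenamycin: 30–49 mL/min → 42% of 300 mg = 126 mg.
Total = 412.5 + 126 = 538.5 mg.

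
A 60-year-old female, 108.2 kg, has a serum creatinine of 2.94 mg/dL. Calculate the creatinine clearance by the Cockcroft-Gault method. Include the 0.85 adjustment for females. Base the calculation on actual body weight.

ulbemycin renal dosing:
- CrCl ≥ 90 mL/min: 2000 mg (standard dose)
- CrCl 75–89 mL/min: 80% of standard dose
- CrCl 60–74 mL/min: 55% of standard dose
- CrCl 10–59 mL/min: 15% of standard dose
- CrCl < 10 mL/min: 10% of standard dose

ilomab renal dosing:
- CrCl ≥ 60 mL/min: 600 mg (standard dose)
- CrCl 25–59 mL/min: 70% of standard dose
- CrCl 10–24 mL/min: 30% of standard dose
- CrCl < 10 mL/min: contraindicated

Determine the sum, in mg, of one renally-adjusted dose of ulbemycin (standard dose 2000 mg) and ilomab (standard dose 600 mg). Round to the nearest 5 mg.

CrCl = (140 − 60) × 108.2 / (72 × 2.94) × 0.85 = 8656.0 / 211.68 × 0.85 ≈ 34.8 mL/min
CrCl ≈ 35 mL/min.
ulbemycin: 10–59 mL/min → 15% of 2000 mg = 300 mg.
ilomab: 25–59 mL/min → 70% of 600 mg = 420 mg.
Total = 300 + 420 = 720 mg.

720 mg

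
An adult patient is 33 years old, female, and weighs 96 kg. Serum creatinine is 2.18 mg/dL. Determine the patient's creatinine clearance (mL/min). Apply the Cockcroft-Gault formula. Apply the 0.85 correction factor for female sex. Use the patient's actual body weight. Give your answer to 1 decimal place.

55.6 mL/min

CrCl = (140 − 33) × 96 / (72 × 2.18) × 0.85 = 10272.0 / 156.96 × 0.85 ≈ 55.6 mL/min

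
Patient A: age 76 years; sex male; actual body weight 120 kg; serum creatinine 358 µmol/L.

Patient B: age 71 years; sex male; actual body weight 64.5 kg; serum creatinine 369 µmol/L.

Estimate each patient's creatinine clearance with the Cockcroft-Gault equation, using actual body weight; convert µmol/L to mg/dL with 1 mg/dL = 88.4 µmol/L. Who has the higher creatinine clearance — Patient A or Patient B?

Patient A

Patient A: SCr = 358 / 88.4 = 4.05 mg/dL
Patient A: CrCl = (140 − 76) × 120 / (72 × 4.05) = 7680.0 / 291.60 ≈ 26.3 mL/min
Patient B: SCr = 369 / 88.4 = 4.174 mg/dL
Patient B: CrCl = (140 − 71) × 64.5 / (72 × 4.174) = 4450.5 / 300.53 ≈ 14.8 mL/min
26.3 vs 14.8 mL/min → Patient A is higher.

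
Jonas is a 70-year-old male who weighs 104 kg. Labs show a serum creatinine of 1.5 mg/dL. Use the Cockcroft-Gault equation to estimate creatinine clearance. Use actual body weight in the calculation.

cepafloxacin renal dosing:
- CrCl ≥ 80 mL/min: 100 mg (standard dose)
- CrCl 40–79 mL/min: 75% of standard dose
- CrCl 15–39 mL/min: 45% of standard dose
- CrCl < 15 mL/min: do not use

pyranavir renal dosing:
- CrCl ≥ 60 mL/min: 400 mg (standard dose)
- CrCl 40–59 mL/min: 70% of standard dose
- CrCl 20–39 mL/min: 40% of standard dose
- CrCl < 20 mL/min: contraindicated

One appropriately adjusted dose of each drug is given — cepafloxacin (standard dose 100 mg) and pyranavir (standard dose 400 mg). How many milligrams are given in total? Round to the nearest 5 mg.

CrCl = (140 − 70) × 104 / (72 × 1.5) = 7280.0 / 108.00 ≈ 67.4 mL/min
CrCl ≈ 67 mL/min.
cepafloxacin: 40–79 mL/min → 75% of 100 mg = 75 mg.
pyranavir: ≥ 60 mL/min → 100% of 400 mg = 400 mg.
Total = 75 + 400 = 475 mg.

475 mg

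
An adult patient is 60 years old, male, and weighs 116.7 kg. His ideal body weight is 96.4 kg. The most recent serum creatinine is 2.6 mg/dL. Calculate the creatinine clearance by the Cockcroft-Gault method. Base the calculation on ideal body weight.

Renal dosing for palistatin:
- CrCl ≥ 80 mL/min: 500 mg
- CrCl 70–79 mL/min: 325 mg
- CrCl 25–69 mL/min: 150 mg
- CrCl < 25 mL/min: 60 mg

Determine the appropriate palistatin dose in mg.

150 mg

CrCl = (140 − 60) × 96.4 / (72 × 2.6) = 7712.0 / 187.20 ≈ 41.2 mL/min
CrCl ≈ 41 mL/min → bracket 25–69 mL/min.
Dose for this bracket: 150 mg.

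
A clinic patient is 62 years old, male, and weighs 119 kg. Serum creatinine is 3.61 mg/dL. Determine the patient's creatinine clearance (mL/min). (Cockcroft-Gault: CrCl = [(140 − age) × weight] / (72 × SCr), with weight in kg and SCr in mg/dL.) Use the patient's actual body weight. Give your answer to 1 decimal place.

CrCl = (140 − 62) × 119 / (72 × 3.61) = 9282.0 / 259.92 ≈ 35.7 mL/min

35.7 mL/min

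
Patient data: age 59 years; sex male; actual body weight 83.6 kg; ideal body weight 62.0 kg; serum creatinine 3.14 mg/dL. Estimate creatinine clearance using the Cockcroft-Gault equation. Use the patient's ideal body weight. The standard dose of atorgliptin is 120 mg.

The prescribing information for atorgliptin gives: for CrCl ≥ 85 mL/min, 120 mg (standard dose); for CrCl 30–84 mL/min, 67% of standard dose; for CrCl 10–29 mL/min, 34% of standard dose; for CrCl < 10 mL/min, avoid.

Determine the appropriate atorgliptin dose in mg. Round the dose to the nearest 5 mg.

40 mg

CrCl = (140 − 59) × 62 / (72 × 3.14) = 5022.0 / 226.08 ≈ 22.2 mL/min
CrCl ≈ 22 mL/min → bracket 10–29 mL/min.
34% of 120 mg = 40.8 mg → 40 mg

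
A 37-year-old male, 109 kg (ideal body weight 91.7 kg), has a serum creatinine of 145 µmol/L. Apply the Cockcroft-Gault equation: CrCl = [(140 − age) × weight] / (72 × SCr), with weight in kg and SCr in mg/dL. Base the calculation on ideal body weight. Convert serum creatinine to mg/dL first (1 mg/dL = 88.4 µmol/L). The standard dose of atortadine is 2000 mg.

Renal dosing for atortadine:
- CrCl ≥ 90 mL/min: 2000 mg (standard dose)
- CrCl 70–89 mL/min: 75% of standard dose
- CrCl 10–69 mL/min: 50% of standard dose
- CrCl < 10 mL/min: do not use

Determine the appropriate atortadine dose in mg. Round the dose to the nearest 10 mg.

SCr = 145 / 88.4 = 1.64 mg/dL
CrCl = (140 − 37) × 91.7 / (72 × 1.64) = 9445.1 / 118.08 ≈ 80.0 mL/min
CrCl ≈ 80 mL/min → bracket 70–89 mL/min.
75% of 2000 mg = 1500 mg

1500 mg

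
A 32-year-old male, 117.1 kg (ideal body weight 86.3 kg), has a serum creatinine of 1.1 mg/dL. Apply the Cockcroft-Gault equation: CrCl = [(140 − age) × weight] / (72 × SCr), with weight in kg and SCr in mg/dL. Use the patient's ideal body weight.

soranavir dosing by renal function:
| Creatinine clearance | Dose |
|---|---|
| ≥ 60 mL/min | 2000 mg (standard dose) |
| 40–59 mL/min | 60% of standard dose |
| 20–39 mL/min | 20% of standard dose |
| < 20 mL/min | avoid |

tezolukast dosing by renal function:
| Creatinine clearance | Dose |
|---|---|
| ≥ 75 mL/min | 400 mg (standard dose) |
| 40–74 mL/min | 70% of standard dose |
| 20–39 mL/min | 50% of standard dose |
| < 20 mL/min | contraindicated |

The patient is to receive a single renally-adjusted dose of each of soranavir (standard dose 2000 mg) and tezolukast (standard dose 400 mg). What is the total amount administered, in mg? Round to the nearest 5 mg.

CrCl = (140 − 32) × 86.3 / (72 × 1.1) = 9320.4 / 79.20 ≈ 117.7 mL/min
CrCl ≈ 118 mL/min.
soranavir: ≥ 60 mL/min → 100% of 2000 mg = 2000 mg.
tezolukast: ≥ 75 mL/min → 100% of 400 mg = 400 mg.
Total = 2000 + 400 = 2400 mg.

2400 mg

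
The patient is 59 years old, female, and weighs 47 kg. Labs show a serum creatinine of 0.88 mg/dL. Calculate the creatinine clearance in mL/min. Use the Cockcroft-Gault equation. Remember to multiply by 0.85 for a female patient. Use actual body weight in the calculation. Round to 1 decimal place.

51.1 mL/min

CrCl = (140 − 59) × 47 / (72 × 0.88) × 0.85 = 3807.0 / 63.36 × 0.85 ≈ 51.1 mL/min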